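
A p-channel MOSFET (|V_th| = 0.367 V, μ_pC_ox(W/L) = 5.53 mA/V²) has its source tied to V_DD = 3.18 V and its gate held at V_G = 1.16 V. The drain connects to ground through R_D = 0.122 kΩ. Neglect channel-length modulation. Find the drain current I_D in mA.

I_D = 7.56 mA

V_SG = V_DD − V_G = 3.18 − 1.16 = 2.02 V, so V_ov = 2.02 − 0.367 = 1.65 V.
Assume saturation: I_D = ½ k_p V_ov² = 0.5 × 5.53 × 1.65² = 7.56 mA, giving V_SD = V_DD − I_D R_D = 3.18 − 7.56 × 0.122 = 2.26 V.
V_SD = 2.26 V ≥ V_ov = 1.65 V, confirming saturation.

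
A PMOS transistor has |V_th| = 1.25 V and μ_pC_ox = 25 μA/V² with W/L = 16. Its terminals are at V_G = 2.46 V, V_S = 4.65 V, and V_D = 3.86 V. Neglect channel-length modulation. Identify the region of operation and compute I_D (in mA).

V_SG = V_S − V_G = 4.65 − 2.46 = 2.19 V; V_SD = V_S − V_D = 4.65 − 3.86 = 0.79 V.
k_p = μ_pC_ox · (W/L) = 0.4 mA/V².
V_ov = V_SG − |V_th| = 2.19 − 1.25 = 0.94 V.
Since V_SD = 0.79 V < V_ov = 0.94 V, the device is in the triode region.
I_D = k_p [V_ov · V_SD − ½ V_SD²] = 0.4 × [0.94 × 0.79 − 0.5 × 0.79²] = 0.172 mA.

Triode; I_D = 0.172 mA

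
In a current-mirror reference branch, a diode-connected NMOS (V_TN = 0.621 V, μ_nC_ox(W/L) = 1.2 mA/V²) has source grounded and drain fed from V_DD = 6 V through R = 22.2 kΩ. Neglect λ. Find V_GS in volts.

With gate tied to drain, V_GS = V_DS ≥ V_GS − V_TN, so the device is in saturation.
KCL at the drain: ½ k_n (V_GS − V_TN)² = (V_DD − V_GS)/R.
Let x = V_GS − 0.621. Then 13.3 x² + x − 5.379 = 0, giving x = 0.599 V (positive root), so V_GS = 1.22 V.
I_D = (V_DD − V_GS)/R = (6 − 1.22) / 22.2 = 0.215 mA.

V_GS = 1.22 V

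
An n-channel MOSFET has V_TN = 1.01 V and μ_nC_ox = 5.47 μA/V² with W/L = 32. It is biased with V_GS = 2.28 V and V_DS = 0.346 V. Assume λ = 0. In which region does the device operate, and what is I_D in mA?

k_n = μ_nC_ox · (W/L) = 0.175 mA/V².
V_ov = V_GS − V_TN = 2.28 − 1.01 = 1.27 V.
Since V_DS = 0.346 V < V_ov = 1.27 V, the device is in the triode region.
I_D = k_n [V_ov · V_DS − ½ V_DS²] = 0.175 × [1.27 × 0.346 − 0.5 × 0.346²] = 0.0664 mA.

Triode; I_D = 0.0664 mA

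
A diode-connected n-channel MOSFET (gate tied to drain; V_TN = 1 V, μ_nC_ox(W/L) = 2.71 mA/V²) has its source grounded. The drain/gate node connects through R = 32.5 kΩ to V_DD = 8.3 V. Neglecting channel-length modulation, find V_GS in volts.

With gate tied to drain, V_GS = V_DS ≥ V_GS − V_TN, so the device is in saturation.
KCL at the drain: ½ k_n (V_GS − V_TN)² = (V_DD − V_GS)/R.
Let x = V_GS − 1. Then 44 x² + x − 7.3 = 0, giving x = 0.396 V (positive root), so V_GS = 1.4 V.
I_D = (V_DD − V_GS)/R = (8.3 − 1.4) / 32.5 = 0.212 mA.

V_GS = 1.40 V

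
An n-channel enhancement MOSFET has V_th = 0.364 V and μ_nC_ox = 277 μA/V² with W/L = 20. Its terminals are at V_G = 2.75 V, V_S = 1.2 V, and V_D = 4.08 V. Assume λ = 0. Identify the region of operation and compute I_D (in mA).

Saturation; I_D = 3.90 mA

V_GS = V_G − V_S = 2.75 − 1.2 = 1.55 V; V_DS = V_D − V_S = 4.08 − 1.2 = 2.88 V.
k_n = μ_nC_ox · (W/L) = 5.54 mA/V².
V_ov = V_GS − V_th = 1.55 − 0.364 = 1.19 V.
Since V_DS = 2.88 V ≥ V_ov = 1.19 V, the device is in saturation.
I_D = ½ k_n V_ov² = 0.5 × 5.54 × 1.19² = 3.9 mA.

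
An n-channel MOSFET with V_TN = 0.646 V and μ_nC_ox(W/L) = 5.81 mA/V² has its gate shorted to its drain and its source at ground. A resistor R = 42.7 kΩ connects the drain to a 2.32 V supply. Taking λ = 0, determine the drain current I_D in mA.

With gate tied to drain, V_GS = V_DS ≥ V_GS − V_TN, so the device is in saturation.
KCL at the drain: ½ k_n (V_GS − V_TN)² = (V_DD − V_GS)/R.
Let x = V_GS − 0.646. Then 124 x² + x − 1.674 = 0, giving x = 0.112 V (positive root), so V_GS = 0.758 V.
I_D = (V_DD − V_GS)/R = (2.32 − 0.758) / 42.7 = 0.0366 mA.

I_D = 0.0366 mA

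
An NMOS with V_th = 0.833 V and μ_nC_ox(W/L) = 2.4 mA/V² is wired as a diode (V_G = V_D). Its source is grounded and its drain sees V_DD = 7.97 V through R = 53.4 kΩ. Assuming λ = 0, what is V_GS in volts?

With gate tied to drain, V_GS = V_DS ≥ V_GS − V_th, so the device is in saturation.
KCL at the drain: ½ k_n (V_GS − V_th)² = (V_DD − V_GS)/R.
Let x = V_GS − 0.833. Then 64.1 x² + x − 7.137 = 0, giving x = 0.326 V (positive root), so V_GS = 1.16 V.
I_D = (V_DD − V_GS)/R = (7.97 − 1.16) / 53.4 = 0.128 mA.

V_GS = 1.16 V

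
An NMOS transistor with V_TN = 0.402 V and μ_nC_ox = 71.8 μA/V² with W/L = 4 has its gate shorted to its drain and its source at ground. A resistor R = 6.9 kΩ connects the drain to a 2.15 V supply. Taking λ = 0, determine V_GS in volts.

V_GS = 1.32 V

With gate tied to drain, V_GS = V_DS ≥ V_GS − V_TN, so the device is in saturation.
k_n = μ_nC_ox · (W/L) = 0.2872 mA/V².
KCL at the drain: ½ k_n (V_GS − V_TN)² = (V_DD − V_GS)/R.
Let x = V_GS − 0.402. Then 0.991 x² + x − 1.748 = 0, giving x = 0.916 V (positive root), so V_GS = 1.32 V.
I_D = (V_DD − V_GS)/R = (2.15 − 1.32) / 6.9 = 0.121 mA.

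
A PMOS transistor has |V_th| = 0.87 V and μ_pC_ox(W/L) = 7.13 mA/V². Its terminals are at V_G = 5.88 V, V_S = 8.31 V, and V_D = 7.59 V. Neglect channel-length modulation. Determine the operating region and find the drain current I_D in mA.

V_SG = V_S − V_G = 8.31 − 5.88 = 2.43 V; V_SD = V_S − V_D = 8.31 − 7.59 = 0.72 V.
V_ov = V_SG − |V_th| = 2.43 − 0.87 = 1.56 V.
Since V_SD = 0.72 V < V_ov = 1.56 V, the device is in the triode region.
I_D = k_p [V_ov · V_SD − ½ V_SD²] = 7.13 × [1.56 × 0.72 − 0.5 × 0.72²] = 6.16 mA.

Triode; I_D = 6.16 mA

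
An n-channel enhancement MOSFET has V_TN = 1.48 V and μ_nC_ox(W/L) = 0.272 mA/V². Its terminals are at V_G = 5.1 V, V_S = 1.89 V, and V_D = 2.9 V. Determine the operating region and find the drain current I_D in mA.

V_GS = V_G − V_S = 5.1 − 1.89 = 3.21 V; V_DS = V_D − V_S = 2.9 − 1.89 = 1.01 V.
V_ov = V_GS − V_TN = 3.21 − 1.48 = 1.73 V.
Since V_DS = 1.01 V < V_ov = 1.73 V, the device is in the triode region.
I_D = k_n [V_ov · V_DS − ½ V_DS²] = 0.272 × [1.73 × 1.01 − 0.5 × 1.01²] = 0.337 mA.

Triode; I_D = 0.337 mA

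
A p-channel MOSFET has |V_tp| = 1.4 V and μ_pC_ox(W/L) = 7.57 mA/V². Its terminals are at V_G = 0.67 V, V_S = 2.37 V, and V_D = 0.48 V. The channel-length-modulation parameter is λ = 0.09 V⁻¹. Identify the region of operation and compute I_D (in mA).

V_SG = V_S − V_G = 2.37 − 0.67 = 1.7 V; V_SD = V_S − V_D = 2.37 − 0.48 = 1.89 V.
V_ov = V_SG − |V_tp| = 1.7 − 1.4 = 0.3 V.
Since V_SD = 1.89 V ≥ V_ov = 0.3 V, the device is in saturation.
I_D = ½ k_p V_ov² (1 + λ V_SD) = 0.5 × 7.57 × 0.3² × (1 + 0.09 × 1.89) = 0.399 mA.

Saturation; I_D = 0.399 mA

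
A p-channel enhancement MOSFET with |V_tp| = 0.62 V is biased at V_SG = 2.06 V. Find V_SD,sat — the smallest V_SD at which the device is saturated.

The boundary between triode and saturation is V_SD = V_SG − |V_tp| = V_ov.
V_ov = 2.06 − 0.62 = 1.44 V.

V_SD,sat = 1.44 V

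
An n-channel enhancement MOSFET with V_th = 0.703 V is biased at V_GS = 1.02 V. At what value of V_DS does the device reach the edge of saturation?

The boundary between triode and saturation is V_DS = V_GS − V_th = V_ov.
V_ov = 1.02 − 0.703 = 0.317 V.

V_DS,sat = 0.317 V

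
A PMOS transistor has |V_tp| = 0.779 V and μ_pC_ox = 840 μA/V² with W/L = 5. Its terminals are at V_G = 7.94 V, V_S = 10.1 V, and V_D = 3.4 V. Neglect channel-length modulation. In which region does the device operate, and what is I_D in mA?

Saturation; I_D = 4.01 mA

V_SG = V_S − V_G = 10.1 − 7.94 = 2.16 V; V_SD = V_S − V_D = 10.1 − 3.4 = 6.7 V.
k_p = μ_pC_ox · (W/L) = 4.2 mA/V².
V_ov = V_SG − |V_tp| = 2.16 − 0.779 = 1.38 V.
Since V_SD = 6.7 V ≥ V_ov = 1.38 V, the device is in saturation.
I_D = ½ k_p V_ov² = 0.5 × 4.2 × 1.38² = 4.01 mA.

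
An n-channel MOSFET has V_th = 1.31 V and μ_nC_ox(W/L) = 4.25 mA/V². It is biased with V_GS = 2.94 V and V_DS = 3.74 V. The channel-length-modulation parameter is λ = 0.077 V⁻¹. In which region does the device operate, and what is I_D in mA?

V_ov = V_GS − V_th = 2.94 − 1.31 = 1.63 V.
Since V_DS = 3.74 V ≥ V_ov = 1.63 V, the device is in saturation.
I_D = ½ k_n V_ov² (1 + λ V_DS) = 0.5 × 4.25 × 1.63² × (1 + 0.077 × 3.74) = 7.27 mA.

Saturation; I_D = 7.27 mA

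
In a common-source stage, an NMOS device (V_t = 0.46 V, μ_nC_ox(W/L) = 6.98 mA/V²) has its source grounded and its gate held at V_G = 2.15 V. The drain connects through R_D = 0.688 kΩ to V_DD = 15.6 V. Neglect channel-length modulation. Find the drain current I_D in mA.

I_D = 9.97 mA

V_GS = V_G = 2.15 V, so V_ov = 2.15 − 0.46 = 1.69 V.
Assume saturation: I_D = ½ k_n V_ov² = 0.5 × 6.98 × 1.69² = 9.97 mA, giving V_DS = V_DD − I_D R_D = 15.6 − 9.97 × 0.688 = 8.74 V.
V_DS = 8.74 V ≥ V_ov = 1.69 V, confirming saturation.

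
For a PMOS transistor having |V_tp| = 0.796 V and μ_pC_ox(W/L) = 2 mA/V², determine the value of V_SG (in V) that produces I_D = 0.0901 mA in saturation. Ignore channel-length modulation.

V_SG = 1.10 V

In saturation I_D = ½ k_p (V_SG − |V_tp|)², so V_SG − |V_tp| = √(2 I_D / k_p) = √(2 × 0.0901 / 2) = 0.3 V.
V_SG = 0.796 + 0.3 = 1.1 V.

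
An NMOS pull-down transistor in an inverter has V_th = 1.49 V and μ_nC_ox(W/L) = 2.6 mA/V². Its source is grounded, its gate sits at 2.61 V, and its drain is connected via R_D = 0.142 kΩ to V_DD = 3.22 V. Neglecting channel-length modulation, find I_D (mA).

I_D = 1.63 mA

V_GS = V_G = 2.61 V, so V_ov = 2.61 − 1.49 = 1.12 V.
Assume saturation: I_D = ½ k_n V_ov² = 0.5 × 2.6 × 1.12² = 1.63 mA, giving V_DS = V_DD − I_D R_D = 3.22 − 1.63 × 0.142 = 2.99 V.
V_DS = 2.99 V ≥ V_ov = 1.12 V, confirming saturation.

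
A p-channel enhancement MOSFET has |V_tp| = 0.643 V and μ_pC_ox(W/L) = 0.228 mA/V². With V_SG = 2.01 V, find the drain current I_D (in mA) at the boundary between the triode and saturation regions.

I_D = 0.213 mA

At the boundary V_SD = V_ov = V_SG − |V_tp| = 2.01 − 0.643 = 1.37 V.
I_D = ½ k_p V_ov² = 0.5 × 0.228 × 1.37² = 0.213 mA.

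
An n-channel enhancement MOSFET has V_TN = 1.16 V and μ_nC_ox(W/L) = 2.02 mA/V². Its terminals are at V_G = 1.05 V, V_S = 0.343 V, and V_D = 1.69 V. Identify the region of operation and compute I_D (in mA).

V_GS = V_G − V_S = 1.05 − 0.343 = 0.707 V; V_DS = V_D − V_S = 1.69 − 0.343 = 1.35 V.
V_GS = 0.707 V < V_TN = 1.16 V, so the transistor is in cutoff.

Cutoff; I_D = 0 mA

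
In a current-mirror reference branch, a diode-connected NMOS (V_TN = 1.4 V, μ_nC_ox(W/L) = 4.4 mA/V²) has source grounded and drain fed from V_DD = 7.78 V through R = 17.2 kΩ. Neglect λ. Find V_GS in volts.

V_GS = 1.80 V

With gate tied to drain, V_GS = V_DS ≥ V_GS − V_TN, so the device is in saturation.
KCL at the drain: ½ k_n (V_GS − V_TN)² = (V_DD − V_GS)/R.
Let x = V_GS − 1.4. Then 37.8 x² + x − 6.38 = 0, giving x = 0.398 V (positive root), so V_GS = 1.8 V.
I_D = (V_DD − V_GS)/R = (7.78 − 1.8) / 17.2 = 0.348 mA.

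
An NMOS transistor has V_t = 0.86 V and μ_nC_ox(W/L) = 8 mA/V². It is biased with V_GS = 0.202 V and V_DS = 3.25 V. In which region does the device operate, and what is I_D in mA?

Cutoff; I_D = 0 mA

V_GS = 0.202 V < V_t = 0.86 V, so the transistor is in cutoff.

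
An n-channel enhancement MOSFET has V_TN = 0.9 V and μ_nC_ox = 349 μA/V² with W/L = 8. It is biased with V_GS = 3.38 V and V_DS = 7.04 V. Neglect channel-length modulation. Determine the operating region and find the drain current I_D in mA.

k_n = μ_nC_ox · (W/L) = 2.792 mA/V².
V_ov = V_GS − V_TN = 3.38 − 0.9 = 2.48 V.
Since V_DS = 7.04 V ≥ V_ov = 2.48 V, the device is in saturation.
I_D = ½ k_n V_ov² = 0.5 × 2.792 × 2.48² = 8.59 mA.

Saturation; I_D = 8.59 mA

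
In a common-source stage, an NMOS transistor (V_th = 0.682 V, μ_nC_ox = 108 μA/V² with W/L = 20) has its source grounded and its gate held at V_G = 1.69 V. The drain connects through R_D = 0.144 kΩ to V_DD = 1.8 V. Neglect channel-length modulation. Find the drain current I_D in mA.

I_D = 1.10 mA

V_GS = V_G = 1.69 V, so V_ov = 1.69 − 0.682 = 1.01 V.
k_n = μ_nC_ox · (W/L) = 2.16 mA/V².
Assume saturation: I_D = ½ k_n V_ov² = 0.5 × 2.16 × 1.01² = 1.1 mA, giving V_DS = V_DD − I_D R_D = 1.8 − 1.1 × 0.144 = 1.64 V.
V_DS = 1.64 V ≥ V_ov = 1.01 V, confirming saturation.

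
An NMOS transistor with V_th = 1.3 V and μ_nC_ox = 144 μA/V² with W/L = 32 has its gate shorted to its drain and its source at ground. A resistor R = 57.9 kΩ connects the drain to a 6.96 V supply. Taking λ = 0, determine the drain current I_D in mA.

I_D = 0.0943 mA

With gate tied to drain, V_GS = V_DS ≥ V_GS − V_th, so the device is in saturation.
k_n = μ_nC_ox · (W/L) = 4.608 mA/V².
KCL at the drain: ½ k_n (V_GS − V_th)² = (V_DD − V_GS)/R.
Let x = V_GS − 1.3. Then 133 x² + x − 5.66 = 0, giving x = 0.202 V (positive root), so V_GS = 1.5 V.
I_D = (V_DD − V_GS)/R = (6.96 − 1.5) / 57.9 = 0.0943 mA.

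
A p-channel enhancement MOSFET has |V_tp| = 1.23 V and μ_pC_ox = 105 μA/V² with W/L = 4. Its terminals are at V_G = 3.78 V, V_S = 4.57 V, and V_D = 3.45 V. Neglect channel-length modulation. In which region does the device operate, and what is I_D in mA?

Cutoff; I_D = 0 mA

V_SG = V_S − V_G = 4.57 − 3.78 = 0.79 V; V_SD = V_S − V_D = 4.57 − 3.45 = 1.12 V.
V_SG = 0.79 V < |V_tp| = 1.23 V, so the transistor is in cutoff.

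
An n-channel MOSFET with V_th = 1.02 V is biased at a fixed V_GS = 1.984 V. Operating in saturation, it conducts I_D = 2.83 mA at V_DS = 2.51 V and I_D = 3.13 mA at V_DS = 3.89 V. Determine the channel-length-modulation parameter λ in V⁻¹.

λ = 0.0952 V⁻¹

With V_GS fixed, I_D ∝ (1 + λ V_DS) in saturation, so I_D2/I_D1 = (1 + λ V_DS2)/(1 + λ V_DS1).
3.13/2.83 = 1.106 = (1 + 3.89 λ)/(1 + 2.51 λ).
Solving: λ (I_D1 V_DS2 − I_D2 V_DS1) = I_D2 − I_D1, so λ = (3.13 − 2.83) / (2.83 × 3.89 − 3.13 × 2.51) = 0.3 / 3.15 = 0.0952 V⁻¹.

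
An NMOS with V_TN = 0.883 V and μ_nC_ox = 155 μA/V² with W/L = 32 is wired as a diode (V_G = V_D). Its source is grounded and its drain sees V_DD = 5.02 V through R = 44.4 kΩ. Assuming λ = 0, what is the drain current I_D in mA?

With gate tied to drain, V_GS = V_DS ≥ V_GS − V_TN, so the device is in saturation.
k_n = μ_nC_ox · (W/L) = 4.96 mA/V².
KCL at the drain: ½ k_n (V_GS − V_TN)² = (V_DD − V_GS)/R.
Let x = V_GS − 0.883. Then 110 x² + x − 4.137 = 0, giving x = 0.189 V (positive root), so V_GS = 1.07 V.
I_D = (V_DD − V_GS)/R = (5.02 − 1.07) / 44.4 = 0.0889 mA.

I_D = 0.0889 mA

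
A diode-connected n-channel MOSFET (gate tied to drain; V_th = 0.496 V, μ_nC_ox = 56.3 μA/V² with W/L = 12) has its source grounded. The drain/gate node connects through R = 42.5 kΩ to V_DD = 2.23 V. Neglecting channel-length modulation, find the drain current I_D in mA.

With gate tied to drain, V_GS = V_DS ≥ V_GS − V_th, so the device is in saturation.
k_n = μ_nC_ox · (W/L) = 0.6756 mA/V².
KCL at the drain: ½ k_n (V_GS − V_th)² = (V_DD − V_GS)/R.
Let x = V_GS − 0.496. Then 14.4 x² + x − 1.734 = 0, giving x = 0.314 V (positive root), so V_GS = 0.81 V.
I_D = (V_DD − V_GS)/R = (2.23 − 0.81) / 42.5 = 0.0334 mA.

I_D = 0.0334 mA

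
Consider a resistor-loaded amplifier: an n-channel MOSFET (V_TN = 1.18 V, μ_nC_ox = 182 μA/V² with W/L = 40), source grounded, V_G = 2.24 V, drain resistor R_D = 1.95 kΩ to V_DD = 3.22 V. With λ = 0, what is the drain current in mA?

V_GS = V_G = 2.24 V, so V_ov = 2.24 − 1.18 = 1.06 V.
k_n = μ_nC_ox · (W/L) = 7.28 mA/V².
Assume saturation: I_D = ½ k_n V_ov² = 0.5 × 7.28 × 1.06² = 4.09 mA, giving V_DS = V_DD − I_D R_D = 3.22 − 4.09 × 1.95 = -4.76 V.
But -4.76 V < V_ov = 1.06 V, so the device is actually in triode.
In triode I_D = k_n[V_ov V_DS − ½ V_DS²] and I_D = (V_DD − V_DS)/R_D. Equating: 7.1 V_DS² − 16.05 V_DS + 3.22 = 0, giving V_DS = 0.223 V (the root below V_ov).
I_D = (3.22 − 0.223) / 1.95 = 1.54 mA.

I_D = 1.54 mA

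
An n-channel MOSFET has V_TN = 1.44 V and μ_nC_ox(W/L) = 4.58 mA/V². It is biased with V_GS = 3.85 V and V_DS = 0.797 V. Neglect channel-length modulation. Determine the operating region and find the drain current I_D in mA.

V_ov = V_GS − V_TN = 3.85 − 1.44 = 2.41 V.
Since V_DS = 0.797 V < V_ov = 2.41 V, the device is in the triode region.
I_D = k_n [V_ov · V_DS − ½ V_DS²] = 4.58 × [2.41 × 0.797 − 0.5 × 0.797²] = 7.34 mA.

Triode; I_D = 7.34 mA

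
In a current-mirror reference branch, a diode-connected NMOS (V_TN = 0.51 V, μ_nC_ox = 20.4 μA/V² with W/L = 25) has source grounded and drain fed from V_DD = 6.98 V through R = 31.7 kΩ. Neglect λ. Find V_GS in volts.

With gate tied to drain, V_GS = V_DS ≥ V_GS − V_TN, so the device is in saturation.
k_n = μ_nC_ox · (W/L) = 0.51 mA/V².
KCL at the drain: ½ k_n (V_GS − V_TN)² = (V_DD − V_GS)/R.
Let x = V_GS − 0.51. Then 8.08 x² + x − 6.47 = 0, giving x = 0.835 V (positive root), so V_GS = 1.34 V.
I_D = (V_DD − V_GS)/R = (6.98 − 1.34) / 31.7 = 0.178 mA.

V_GS = 1.34 V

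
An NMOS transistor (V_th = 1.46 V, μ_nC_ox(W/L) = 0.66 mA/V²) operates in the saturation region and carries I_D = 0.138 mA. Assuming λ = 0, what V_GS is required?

In saturation I_D = ½ k_n (V_GS − V_th)², so V_GS − V_th = √(2 I_D / k_n) = √(2 × 0.138 / 0.66) = 0.647 V.
V_GS = 1.46 + 0.647 = 2.11 V.

V_GS = 2.11 V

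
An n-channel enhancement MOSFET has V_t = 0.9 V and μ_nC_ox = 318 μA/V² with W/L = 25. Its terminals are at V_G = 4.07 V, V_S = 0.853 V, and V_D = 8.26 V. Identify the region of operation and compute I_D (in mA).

Saturation; I_D = 21.3 mA

V_GS = V_G − V_S = 4.07 − 0.853 = 3.22 V; V_DS = V_D − V_S = 8.26 − 0.853 = 7.41 V.
k_n = μ_nC_ox · (W/L) = 7.95 mA/V².
V_ov = V_GS − V_t = 3.22 − 0.9 = 2.32 V.
Since V_DS = 7.41 V ≥ V_ov = 2.32 V, the device is in saturation.
I_D = ½ k_n V_ov² = 0.5 × 7.95 × 2.32² = 21.3 mA.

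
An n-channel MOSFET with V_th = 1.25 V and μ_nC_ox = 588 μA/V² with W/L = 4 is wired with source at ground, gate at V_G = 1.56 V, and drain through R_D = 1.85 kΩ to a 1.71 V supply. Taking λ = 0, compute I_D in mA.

V_GS = V_G = 1.56 V, so V_ov = 1.56 − 1.25 = 0.31 V.
k_n = μ_nC_ox · (W/L) = 2.352 mA/V².
Assume saturation: I_D = ½ k_n V_ov² = 0.5 × 2.352 × 0.31² = 0.113 mA, giving V_DS = V_DD − I_D R_D = 1.71 − 0.113 × 1.85 = 1.5 V.
V_DS = 1.5 V ≥ V_ov = 0.31 V, confirming saturation.

I_D = 0.113 mA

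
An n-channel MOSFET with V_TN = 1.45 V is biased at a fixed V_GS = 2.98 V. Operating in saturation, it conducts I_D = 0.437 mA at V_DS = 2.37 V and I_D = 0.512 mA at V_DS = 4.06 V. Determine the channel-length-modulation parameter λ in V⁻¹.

λ = 0.134 V⁻¹

With V_GS fixed, I_D ∝ (1 + λ V_DS) in saturation, so I_D2/I_D1 = (1 + λ V_DS2)/(1 + λ V_DS1).
0.512/0.437 = 1.172 = (1 + 4.06 λ)/(1 + 2.37 λ).
Solving: λ (I_D1 V_DS2 − I_D2 V_DS1) = I_D2 − I_D1, so λ = (0.512 − 0.437) / (0.437 × 4.06 − 0.512 × 2.37) = 0.075 / 0.561 = 0.134 V⁻¹.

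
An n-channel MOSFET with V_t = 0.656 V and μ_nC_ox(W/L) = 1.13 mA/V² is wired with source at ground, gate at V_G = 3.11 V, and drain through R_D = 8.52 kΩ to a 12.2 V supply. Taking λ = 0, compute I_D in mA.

I_D = 1.37 mA

V_GS = V_G = 3.11 V, so V_ov = 3.11 − 0.656 = 2.45 V.
Assume saturation: I_D = ½ k_n V_ov² = 0.5 × 1.13 × 2.45² = 3.4 mA, giving V_DS = V_DD − I_D R_D = 12.2 − 3.4 × 8.52 = -16.8 V.
But -16.8 V < V_ov = 2.45 V, so the device is actually in triode.
In triode I_D = k_n[V_ov V_DS − ½ V_DS²] and I_D = (V_DD − V_DS)/R_D. Equating: 4.81 V_DS² − 24.63 V_DS + 12.2 = 0, giving V_DS = 0.556 V (the root below V_ov).
I_D = (12.2 − 0.556) / 8.52 = 1.37 mA.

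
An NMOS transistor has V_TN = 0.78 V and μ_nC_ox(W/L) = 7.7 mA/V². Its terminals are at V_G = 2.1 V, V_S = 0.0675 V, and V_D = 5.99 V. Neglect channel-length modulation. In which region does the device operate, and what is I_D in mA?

V_GS = V_G − V_S = 2.1 − 0.0675 = 2.03 V; V_DS = V_D − V_S = 5.99 − 0.0675 = 5.92 V.
V_ov = V_GS − V_TN = 2.03 − 0.78 = 1.25 V.
Since V_DS = 5.92 V ≥ V_ov = 1.25 V, the device is in saturation.
I_D = ½ k_n V_ov² = 0.5 × 7.7 × 1.25² = 6.04 mA.

Saturation; I_D = 6.04 mA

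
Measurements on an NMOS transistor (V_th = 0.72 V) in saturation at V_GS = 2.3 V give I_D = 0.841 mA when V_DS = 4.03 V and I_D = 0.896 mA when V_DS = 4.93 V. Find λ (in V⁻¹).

With V_GS fixed, I_D ∝ (1 + λ V_DS) in saturation, so I_D2/I_D1 = (1 + λ V_DS2)/(1 + λ V_DS1).
0.896/0.841 = 1.065 = (1 + 4.93 λ)/(1 + 4.03 λ).
Solving: λ (I_D1 V_DS2 − I_D2 V_DS1) = I_D2 − I_D1, so λ = (0.896 − 0.841) / (0.841 × 4.93 − 0.896 × 4.03) = 0.055 / 0.535 = 0.103 V⁻¹.

λ = 0.103 V⁻¹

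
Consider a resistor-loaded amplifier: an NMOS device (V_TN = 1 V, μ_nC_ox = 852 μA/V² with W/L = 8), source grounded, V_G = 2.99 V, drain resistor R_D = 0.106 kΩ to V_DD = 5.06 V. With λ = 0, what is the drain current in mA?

V_GS = V_G = 2.99 V, so V_ov = 2.99 − 1 = 1.99 V.
k_n = μ_nC_ox · (W/L) = 6.816 mA/V².
Assume saturation: I_D = ½ k_n V_ov² = 0.5 × 6.816 × 1.99² = 13.5 mA, giving V_DS = V_DD − I_D R_D = 5.06 − 13.5 × 0.106 = 3.63 V.
V_DS = 3.63 V ≥ V_ov = 1.99 V, confirming saturation.

I_D = 13.5 mA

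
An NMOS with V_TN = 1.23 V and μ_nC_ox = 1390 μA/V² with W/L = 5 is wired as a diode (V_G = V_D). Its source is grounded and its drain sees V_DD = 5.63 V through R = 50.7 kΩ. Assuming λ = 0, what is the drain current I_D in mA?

I_D = 0.0837 mA

With gate tied to drain, V_GS = V_DS ≥ V_GS − V_TN, so the device is in saturation.
k_n = μ_nC_ox · (W/L) = 6.95 mA/V².
KCL at the drain: ½ k_n (V_GS − V_TN)² = (V_DD − V_GS)/R.
Let x = V_GS − 1.23. Then 176 x² + x − 4.4 = 0, giving x = 0.155 V (positive root), so V_GS = 1.39 V.
I_D = (V_DD − V_GS)/R = (5.63 − 1.39) / 50.7 = 0.0837 mA.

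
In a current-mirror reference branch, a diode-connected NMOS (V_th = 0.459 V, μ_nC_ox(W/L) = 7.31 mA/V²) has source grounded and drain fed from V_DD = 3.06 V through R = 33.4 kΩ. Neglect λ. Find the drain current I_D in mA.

I_D = 0.0736 mA

With gate tied to drain, V_GS = V_DS ≥ V_GS − V_th, so the device is in saturation.
KCL at the drain: ½ k_n (V_GS − V_th)² = (V_DD − V_GS)/R.
Let x = V_GS − 0.459. Then 122 x² + x − 2.601 = 0, giving x = 0.142 V (positive root), so V_GS = 0.601 V.
I_D = (V_DD − V_GS)/R = (3.06 − 0.601) / 33.4 = 0.0736 mA.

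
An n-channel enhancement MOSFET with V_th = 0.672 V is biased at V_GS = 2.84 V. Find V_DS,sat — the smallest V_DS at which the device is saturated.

The boundary between triode and saturation is V_DS = V_GS − V_th = V_ov.
V_ov = 2.84 − 0.672 = 2.17 V.

V_DS,sat = 2.17 V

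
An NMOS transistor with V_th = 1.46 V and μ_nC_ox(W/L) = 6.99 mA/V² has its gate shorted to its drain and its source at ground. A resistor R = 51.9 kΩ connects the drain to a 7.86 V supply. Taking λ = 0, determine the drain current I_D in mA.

With gate tied to drain, V_GS = V_DS ≥ V_GS − V_th, so the device is in saturation.
KCL at the drain: ½ k_n (V_GS − V_th)² = (V_DD − V_GS)/R.
Let x = V_GS − 1.46. Then 181 x² + x − 6.4 = 0, giving x = 0.185 V (positive root), so V_GS = 1.65 V.
I_D = (V_DD − V_GS)/R = (7.86 − 1.65) / 51.9 = 0.12 mA.

I_D = 0.120 mA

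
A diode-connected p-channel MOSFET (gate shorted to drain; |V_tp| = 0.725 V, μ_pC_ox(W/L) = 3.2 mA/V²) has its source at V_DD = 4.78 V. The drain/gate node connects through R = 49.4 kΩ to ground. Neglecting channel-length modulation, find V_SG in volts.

With gate tied to drain, V_SG = V_SD ≥ V_SG − |V_tp|, so the device is in saturation.
KCL at the drain: ½ k_p (V_SG − |V_tp|)² = (V_DD − V_SG)/R.
Let x = V_SG − 0.725. Then 79 x² + x − 4.055 = 0, giving x = 0.22 V (positive root), so V_SG = 0.945 V.
I_D = (V_DD − V_SG)/R = (4.78 − 0.945) / 49.4 = 0.0776 mA.

V_SG = 0.945 V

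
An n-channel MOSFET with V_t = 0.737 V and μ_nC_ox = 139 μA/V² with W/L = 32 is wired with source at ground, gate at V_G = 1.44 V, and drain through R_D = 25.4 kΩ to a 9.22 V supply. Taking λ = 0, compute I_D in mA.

V_GS = V_G = 1.44 V, so V_ov = 1.44 − 0.737 = 0.703 V.
k_n = μ_nC_ox · (W/L) = 4.448 mA/V².
Assume saturation: I_D = ½ k_n V_ov² = 0.5 × 4.448 × 0.703² = 1.1 mA, giving V_DS = V_DD − I_D R_D = 9.22 − 1.1 × 25.4 = -18.7 V.
But -18.7 V < V_ov = 0.703 V, so the device is actually in triode.
In triode I_D = k_n[V_ov V_DS − ½ V_DS²] and I_D = (V_DD − V_DS)/R_D. Equating: 56.5 V_DS² − 80.42 V_DS + 9.22 = 0, giving V_DS = 0.126 V (the root below V_ov).
I_D = (9.22 − 0.126) / 25.4 = 0.358 mA.

I_D = 0.358 mA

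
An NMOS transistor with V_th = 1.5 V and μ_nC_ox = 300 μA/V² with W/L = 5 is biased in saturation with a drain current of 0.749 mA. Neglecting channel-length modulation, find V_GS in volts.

V_GS = 2.50 V

k_n = μ_nC_ox · (W/L) = 1.5 mA/V².
In saturation I_D = ½ k_n (V_GS − V_th)², so V_GS − V_th = √(2 I_D / k_n) = √(2 × 0.749 / 1.5) = 0.999 V.
V_GS = 1.5 + 0.999 = 2.5 V.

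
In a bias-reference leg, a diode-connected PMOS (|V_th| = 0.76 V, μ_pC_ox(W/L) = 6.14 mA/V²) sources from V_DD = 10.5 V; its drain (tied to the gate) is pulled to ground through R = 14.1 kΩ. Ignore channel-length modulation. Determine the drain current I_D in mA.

With gate tied to drain, V_SG = V_SD ≥ V_SG − |V_th|, so the device is in saturation.
KCL at the drain: ½ k_p (V_SG − |V_th|)² = (V_DD − V_SG)/R.
Let x = V_SG − 0.76. Then 43.3 x² + x − 9.74 = 0, giving x = 0.463 V (positive root), so V_SG = 1.22 V.
I_D = (V_DD − V_SG)/R = (10.5 − 1.22) / 14.1 = 0.658 mA.

I_D = 0.658 mA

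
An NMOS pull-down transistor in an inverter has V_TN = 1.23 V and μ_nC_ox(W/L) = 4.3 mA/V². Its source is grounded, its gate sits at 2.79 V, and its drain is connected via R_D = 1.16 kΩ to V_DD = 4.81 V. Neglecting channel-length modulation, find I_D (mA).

I_D = 3.56 mA

V_GS = V_G = 2.79 V, so V_ov = 2.79 − 1.23 = 1.56 V.
Assume saturation: I_D = ½ k_n V_ov² = 0.5 × 4.3 × 1.56² = 5.23 mA, giving V_DS = V_DD − I_D R_D = 4.81 − 5.23 × 1.16 = -1.26 V.
But -1.26 V < V_ov = 1.56 V, so the device is actually in triode.
In triode I_D = k_n[V_ov V_DS − ½ V_DS²] and I_D = (V_DD − V_DS)/R_D. Equating: 2.49 V_DS² − 8.781 V_DS + 4.81 = 0, giving V_DS = 0.679 V (the root below V_ov).
I_D = (4.81 − 0.679) / 1.16 = 3.56 mA.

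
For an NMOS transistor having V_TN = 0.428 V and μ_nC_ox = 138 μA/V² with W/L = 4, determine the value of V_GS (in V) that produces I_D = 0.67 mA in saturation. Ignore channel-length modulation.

k_n = μ_nC_ox · (W/L) = 0.552 mA/V².
In saturation I_D = ½ k_n (V_GS − V_TN)², so V_GS − V_TN = √(2 I_D / k_n) = √(2 × 0.67 / 0.552) = 1.56 V.
V_GS = 0.428 + 1.56 = 1.99 V.

V_GS = 1.99 V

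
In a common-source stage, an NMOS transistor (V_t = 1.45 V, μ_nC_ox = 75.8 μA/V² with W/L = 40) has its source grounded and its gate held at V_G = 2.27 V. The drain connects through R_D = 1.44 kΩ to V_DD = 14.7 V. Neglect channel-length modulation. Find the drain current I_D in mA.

I_D = 1.02 mA

V_GS = V_G = 2.27 V, so V_ov = 2.27 − 1.45 = 0.82 V.
k_n = μ_nC_ox · (W/L) = 3.032 mA/V².
Assume saturation: I_D = ½ k_n V_ov² = 0.5 × 3.032 × 0.82² = 1.02 mA, giving V_DS = V_DD − I_D R_D = 14.7 − 1.02 × 1.44 = 13.2 V.
V_DS = 13.2 V ≥ V_ov = 0.82 V, confirming saturation.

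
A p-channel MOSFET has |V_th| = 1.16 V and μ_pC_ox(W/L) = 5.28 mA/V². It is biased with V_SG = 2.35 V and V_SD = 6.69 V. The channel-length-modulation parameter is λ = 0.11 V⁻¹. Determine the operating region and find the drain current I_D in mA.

V_ov = V_SG − |V_th| = 2.35 − 1.16 = 1.19 V.
Since V_SD = 6.69 V ≥ V_ov = 1.19 V, the device is in saturation.
I_D = ½ k_p V_ov² (1 + λ V_SD) = 0.5 × 5.28 × 1.19² × (1 + 0.11 × 6.69) = 6.49 mA.

Saturation; I_D = 6.49 mA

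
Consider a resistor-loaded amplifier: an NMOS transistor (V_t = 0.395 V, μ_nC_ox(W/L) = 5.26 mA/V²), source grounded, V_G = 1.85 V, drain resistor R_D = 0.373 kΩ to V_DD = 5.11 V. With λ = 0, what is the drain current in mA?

V_GS = V_G = 1.85 V, so V_ov = 1.85 − 0.395 = 1.46 V.
Assume saturation: I_D = ½ k_n V_ov² = 0.5 × 5.26 × 1.46² = 5.57 mA, giving V_DS = V_DD − I_D R_D = 5.11 − 5.57 × 0.373 = 3.03 V.
V_DS = 3.03 V ≥ V_ov = 1.46 V, confirming saturation.

I_D = 5.57 mA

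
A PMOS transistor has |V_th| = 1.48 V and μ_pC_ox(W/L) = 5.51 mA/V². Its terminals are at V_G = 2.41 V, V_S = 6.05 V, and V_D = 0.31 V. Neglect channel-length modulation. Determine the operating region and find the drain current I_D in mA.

V_SG = V_S − V_G = 6.05 − 2.41 = 3.64 V; V_SD = V_S − V_D = 6.05 − 0.31 = 5.74 V.
V_ov = V_SG − |V_th| = 3.64 − 1.48 = 2.16 V.
Since V_SD = 5.74 V ≥ V_ov = 2.16 V, the device is in saturation.
I_D = ½ k_p V_ov² = 0.5 × 5.51 × 2.16² = 12.9 mA.

Saturation; I_D = 12.9 mA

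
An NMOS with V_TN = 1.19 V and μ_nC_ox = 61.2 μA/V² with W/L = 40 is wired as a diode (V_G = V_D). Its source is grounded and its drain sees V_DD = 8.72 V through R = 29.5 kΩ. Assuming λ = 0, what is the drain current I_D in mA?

I_D = 0.240 mA

With gate tied to drain, V_GS = V_DS ≥ V_GS − V_TN, so the device is in saturation.
k_n = μ_nC_ox · (W/L) = 2.448 mA/V².
KCL at the drain: ½ k_n (V_GS − V_TN)² = (V_DD − V_GS)/R.
Let x = V_GS − 1.19. Then 36.1 x² + x − 7.53 = 0, giving x = 0.443 V (positive root), so V_GS = 1.63 V.
I_D = (V_DD − V_GS)/R = (8.72 − 1.63) / 29.5 = 0.24 mA.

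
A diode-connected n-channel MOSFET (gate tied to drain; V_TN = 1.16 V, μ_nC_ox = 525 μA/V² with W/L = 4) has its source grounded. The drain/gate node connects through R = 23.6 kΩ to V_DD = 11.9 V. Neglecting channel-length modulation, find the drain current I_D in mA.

I_D = 0.428 mA

With gate tied to drain, V_GS = V_DS ≥ V_GS − V_TN, so the device is in saturation.
k_n = μ_nC_ox · (W/L) = 2.1 mA/V².
KCL at the drain: ½ k_n (V_GS − V_TN)² = (V_DD − V_GS)/R.
Let x = V_GS − 1.16. Then 24.8 x² + x − 10.74 = 0, giving x = 0.638 V (positive root), so V_GS = 1.8 V.
I_D = (V_DD − V_GS)/R = (11.9 − 1.8) / 23.6 = 0.428 mA.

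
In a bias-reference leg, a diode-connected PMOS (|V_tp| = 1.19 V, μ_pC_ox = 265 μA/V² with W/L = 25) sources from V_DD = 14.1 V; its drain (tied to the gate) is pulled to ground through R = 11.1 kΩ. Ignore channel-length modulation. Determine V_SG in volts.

With gate tied to drain, V_SG = V_SD ≥ V_SG − |V_tp|, so the device is in saturation.
k_p = μ_pC_ox · (W/L) = 6.625 mA/V².
KCL at the drain: ½ k_p (V_SG − |V_tp|)² = (V_DD − V_SG)/R.
Let x = V_SG − 1.19. Then 36.8 x² + x − 12.91 = 0, giving x = 0.579 V (positive root), so V_SG = 1.77 V.
I_D = (V_DD − V_SG)/R = (14.1 − 1.77) / 11.1 = 1.11 mA.

V_SG = 1.77 V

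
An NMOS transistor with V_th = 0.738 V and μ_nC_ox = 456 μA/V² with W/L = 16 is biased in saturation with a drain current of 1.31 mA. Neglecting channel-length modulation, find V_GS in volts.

k_n = μ_nC_ox · (W/L) = 7.296 mA/V².
In saturation I_D = ½ k_n (V_GS − V_th)², so V_GS − V_th = √(2 I_D / k_n) = √(2 × 1.31 / 7.296) = 0.599 V.
V_GS = 0.738 + 0.599 = 1.34 V.

V_GS = 1.34 V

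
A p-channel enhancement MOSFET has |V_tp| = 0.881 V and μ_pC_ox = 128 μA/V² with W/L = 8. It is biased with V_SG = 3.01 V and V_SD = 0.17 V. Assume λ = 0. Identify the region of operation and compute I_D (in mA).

k_p = μ_pC_ox · (W/L) = 1.024 mA/V².
V_ov = V_SG − |V_tp| = 3.01 − 0.881 = 2.13 V.
Since V_SD = 0.17 V < V_ov = 2.13 V, the device is in the triode region.
I_D = k_p [V_ov · V_SD − ½ V_SD²] = 1.024 × [2.13 × 0.17 − 0.5 × 0.17²] = 0.356 mA.

Triode; I_D = 0.356 mA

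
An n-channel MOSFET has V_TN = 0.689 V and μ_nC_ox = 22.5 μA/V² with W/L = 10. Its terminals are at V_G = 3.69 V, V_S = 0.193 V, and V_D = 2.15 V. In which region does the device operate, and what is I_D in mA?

Triode; I_D = 0.806 mA

V_GS = V_G − V_S = 3.69 − 0.193 = 3.5 V; V_DS = V_D − V_S = 2.15 − 0.193 = 1.96 V.
k_n = μ_nC_ox · (W/L) = 0.225 mA/V².
V_ov = V_GS − V_TN = 3.5 − 0.689 = 2.81 V.
Since V_DS = 1.96 V < V_ov = 2.81 V, the device is in the triode region.
I_D = k_n [V_ov · V_DS − ½ V_DS²] = 0.225 × [2.81 × 1.96 − 0.5 × 1.96²] = 0.806 mA.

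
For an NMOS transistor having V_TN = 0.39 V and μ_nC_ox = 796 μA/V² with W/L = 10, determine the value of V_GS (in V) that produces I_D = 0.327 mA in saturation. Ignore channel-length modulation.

k_n = μ_nC_ox · (W/L) = 7.96 mA/V².
In saturation I_D = ½ k_n (V_GS − V_TN)², so V_GS − V_TN = √(2 I_D / k_n) = √(2 × 0.327 / 7.96) = 0.287 V.
V_GS = 0.39 + 0.287 = 0.677 V.

V_GS = 0.677 V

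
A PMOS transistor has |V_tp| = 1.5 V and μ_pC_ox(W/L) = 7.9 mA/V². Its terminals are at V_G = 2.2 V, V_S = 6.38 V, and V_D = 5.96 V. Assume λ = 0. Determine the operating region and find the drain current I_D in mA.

V_SG = V_S − V_G = 6.38 − 2.2 = 4.18 V; V_SD = V_S − V_D = 6.38 − 5.96 = 0.42 V.
V_ov = V_SG − |V_tp| = 4.18 − 1.5 = 2.68 V.
Since V_SD = 0.42 V < V_ov = 2.68 V, the device is in the triode region.
I_D = k_p [V_ov · V_SD − ½ V_SD²] = 7.9 × [2.68 × 0.42 − 0.5 × 0.42²] = 8.2 mA.

Triode; I_D = 8.20 mA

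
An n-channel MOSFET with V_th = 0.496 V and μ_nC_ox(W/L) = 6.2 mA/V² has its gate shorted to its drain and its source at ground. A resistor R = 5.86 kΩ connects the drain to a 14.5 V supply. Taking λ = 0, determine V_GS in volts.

With gate tied to drain, V_GS = V_DS ≥ V_GS − V_th, so the device is in saturation.
KCL at the drain: ½ k_n (V_GS − V_th)² = (V_DD − V_GS)/R.
Let x = V_GS − 0.496. Then 18.2 x² + x − 14 = 0, giving x = 0.851 V (positive root), so V_GS = 1.35 V.
I_D = (V_DD − V_GS)/R = (14.5 − 1.35) / 5.86 = 2.24 mA.

V_GS = 1.35 V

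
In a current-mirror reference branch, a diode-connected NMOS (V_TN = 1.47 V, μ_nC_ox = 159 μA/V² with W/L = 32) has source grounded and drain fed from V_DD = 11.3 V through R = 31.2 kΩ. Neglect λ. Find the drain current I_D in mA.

I_D = 0.304 mA

With gate tied to drain, V_GS = V_DS ≥ V_GS − V_TN, so the device is in saturation.
k_n = μ_nC_ox · (W/L) = 5.088 mA/V².
KCL at the drain: ½ k_n (V_GS − V_TN)² = (V_DD − V_GS)/R.
Let x = V_GS − 1.47. Then 79.4 x² + x − 9.83 = 0, giving x = 0.346 V (positive root), so V_GS = 1.82 V.
I_D = (V_DD − V_GS)/R = (11.3 − 1.82) / 31.2 = 0.304 mA.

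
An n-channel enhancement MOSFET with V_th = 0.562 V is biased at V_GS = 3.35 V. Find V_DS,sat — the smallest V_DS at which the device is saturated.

V_DS,sat = 2.79 V

The boundary between triode and saturation is V_DS = V_GS − V_th = V_ov.
V_ov = 3.35 − 0.562 = 2.79 V.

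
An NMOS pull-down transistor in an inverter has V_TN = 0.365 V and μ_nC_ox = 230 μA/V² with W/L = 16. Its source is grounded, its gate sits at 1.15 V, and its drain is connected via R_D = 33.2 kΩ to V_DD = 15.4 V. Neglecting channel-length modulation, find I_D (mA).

V_GS = V_G = 1.15 V, so V_ov = 1.15 − 0.365 = 0.785 V.
k_n = μ_nC_ox · (W/L) = 3.68 mA/V².
Assume saturation: I_D = ½ k_n V_ov² = 0.5 × 3.68 × 0.785² = 1.13 mA, giving V_DS = V_DD − I_D R_D = 15.4 − 1.13 × 33.2 = -22.2 V.
But -22.2 V < V_ov = 0.785 V, so the device is actually in triode.
In triode I_D = k_n[V_ov V_DS − ½ V_DS²] and I_D = (V_DD − V_DS)/R_D. Equating: 61.1 V_DS² − 96.91 V_DS + 15.4 = 0, giving V_DS = 0.179 V (the root below V_ov).
I_D = (15.4 − 0.179) / 33.2 = 0.458 mA.

I_D = 0.458 mA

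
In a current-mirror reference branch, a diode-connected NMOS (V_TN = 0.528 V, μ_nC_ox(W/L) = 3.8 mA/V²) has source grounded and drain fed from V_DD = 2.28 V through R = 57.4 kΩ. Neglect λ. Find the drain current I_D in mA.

I_D = 0.0284 mA

With gate tied to drain, V_GS = V_DS ≥ V_GS − V_TN, so the device is in saturation.
KCL at the drain: ½ k_n (V_GS − V_TN)² = (V_DD − V_GS)/R.
Let x = V_GS − 0.528. Then 109 x² + x − 1.752 = 0, giving x = 0.122 V (positive root), so V_GS = 0.65 V.
I_D = (V_DD − V_GS)/R = (2.28 − 0.65) / 57.4 = 0.0284 mA.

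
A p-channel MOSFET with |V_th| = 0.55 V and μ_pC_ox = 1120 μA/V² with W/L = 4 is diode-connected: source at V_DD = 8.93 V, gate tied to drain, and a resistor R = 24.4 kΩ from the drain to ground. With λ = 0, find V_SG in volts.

V_SG = 0.933 V

With gate tied to drain, V_SG = V_SD ≥ V_SG − |V_th|, so the device is in saturation.
k_p = μ_pC_ox · (W/L) = 4.48 mA/V².
KCL at the drain: ½ k_p (V_SG − |V_th|)² = (V_DD − V_SG)/R.
Let x = V_SG − 0.55. Then 54.7 x² + x − 8.38 = 0, giving x = 0.383 V (positive root), so V_SG = 0.933 V.
I_D = (V_DD − V_SG)/R = (8.93 − 0.933) / 24.4 = 0.328 mA.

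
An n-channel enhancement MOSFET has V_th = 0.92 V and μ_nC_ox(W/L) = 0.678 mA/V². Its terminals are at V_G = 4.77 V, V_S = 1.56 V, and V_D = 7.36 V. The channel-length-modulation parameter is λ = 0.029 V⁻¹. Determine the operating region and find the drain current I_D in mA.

V_GS = V_G − V_S = 4.77 − 1.56 = 3.21 V; V_DS = V_D − V_S = 7.36 − 1.56 = 5.8 V.
V_ov = V_GS − V_th = 3.21 − 0.92 = 2.29 V.
Since V_DS = 5.8 V ≥ V_ov = 2.29 V, the device is in saturation.
I_D = ½ k_n V_ov² (1 + λ V_DS) = 0.5 × 0.678 × 2.29² × (1 + 0.029 × 5.8) = 2.08 mA.

Saturation; I_D = 2.08 mA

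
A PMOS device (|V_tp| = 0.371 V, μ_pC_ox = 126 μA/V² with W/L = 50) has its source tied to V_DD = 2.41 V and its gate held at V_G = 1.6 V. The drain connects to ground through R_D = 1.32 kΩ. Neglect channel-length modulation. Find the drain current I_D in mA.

I_D = 0.607 mA

V_SG = V_DD − V_G = 2.41 − 1.6 = 0.81 V, so V_ov = 0.81 − 0.371 = 0.439 V.
k_p = μ_pC_ox · (W/L) = 6.3 mA/V².
Assume saturation: I_D = ½ k_p V_ov² = 0.5 × 6.3 × 0.439² = 0.607 mA, giving V_SD = V_DD − I_D R_D = 2.41 − 0.607 × 1.32 = 1.61 V.
V_SD = 1.61 V ≥ V_ov = 0.439 V, confirming saturation.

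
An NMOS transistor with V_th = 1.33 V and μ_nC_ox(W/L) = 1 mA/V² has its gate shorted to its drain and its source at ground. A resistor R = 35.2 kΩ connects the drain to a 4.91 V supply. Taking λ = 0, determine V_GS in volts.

With gate tied to drain, V_GS = V_DS ≥ V_GS − V_th, so the device is in saturation.
KCL at the drain: ½ k_n (V_GS − V_th)² = (V_DD − V_GS)/R.
Let x = V_GS − 1.33. Then 17.6 x² + x − 3.58 = 0, giving x = 0.423 V (positive root), so V_GS = 1.75 V.
I_D = (V_DD − V_GS)/R = (4.91 − 1.75) / 35.2 = 0.0897 mA.

V_GS = 1.75 V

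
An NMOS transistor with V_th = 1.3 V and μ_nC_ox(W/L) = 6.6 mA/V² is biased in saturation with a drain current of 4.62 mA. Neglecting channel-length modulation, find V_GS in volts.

V_GS = 2.48 V

In saturation I_D = ½ k_n (V_GS − V_th)², so V_GS − V_th = √(2 I_D / k_n) = √(2 × 4.62 / 6.6) = 1.18 V.
V_GS = 1.3 + 1.18 = 2.48 V.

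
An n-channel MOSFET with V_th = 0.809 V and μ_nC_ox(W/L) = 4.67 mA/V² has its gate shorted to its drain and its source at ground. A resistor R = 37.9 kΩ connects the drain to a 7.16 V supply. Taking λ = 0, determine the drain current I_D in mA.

With gate tied to drain, V_GS = V_DS ≥ V_GS − V_th, so the device is in saturation.
KCL at the drain: ½ k_n (V_GS − V_th)² = (V_DD − V_GS)/R.
Let x = V_GS − 0.809. Then 88.5 x² + x − 6.351 = 0, giving x = 0.262 V (positive root), so V_GS = 1.07 V.
I_D = (V_DD − V_GS)/R = (7.16 − 1.07) / 37.9 = 0.161 mA.

I_D = 0.161 mA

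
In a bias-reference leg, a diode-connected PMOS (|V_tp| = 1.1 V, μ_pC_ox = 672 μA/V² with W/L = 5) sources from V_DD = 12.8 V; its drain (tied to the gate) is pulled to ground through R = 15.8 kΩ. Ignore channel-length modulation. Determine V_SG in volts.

With gate tied to drain, V_SG = V_SD ≥ V_SG − |V_tp|, so the device is in saturation.
k_p = μ_pC_ox · (W/L) = 3.36 mA/V².
KCL at the drain: ½ k_p (V_SG − |V_tp|)² = (V_DD − V_SG)/R.
Let x = V_SG − 1.1. Then 26.5 x² + x − 11.7 = 0, giving x = 0.645 V (positive root), so V_SG = 1.75 V.
I_D = (V_DD − V_SG)/R = (12.8 − 1.75) / 15.8 = 0.7 mA.

V_SG = 1.75 V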